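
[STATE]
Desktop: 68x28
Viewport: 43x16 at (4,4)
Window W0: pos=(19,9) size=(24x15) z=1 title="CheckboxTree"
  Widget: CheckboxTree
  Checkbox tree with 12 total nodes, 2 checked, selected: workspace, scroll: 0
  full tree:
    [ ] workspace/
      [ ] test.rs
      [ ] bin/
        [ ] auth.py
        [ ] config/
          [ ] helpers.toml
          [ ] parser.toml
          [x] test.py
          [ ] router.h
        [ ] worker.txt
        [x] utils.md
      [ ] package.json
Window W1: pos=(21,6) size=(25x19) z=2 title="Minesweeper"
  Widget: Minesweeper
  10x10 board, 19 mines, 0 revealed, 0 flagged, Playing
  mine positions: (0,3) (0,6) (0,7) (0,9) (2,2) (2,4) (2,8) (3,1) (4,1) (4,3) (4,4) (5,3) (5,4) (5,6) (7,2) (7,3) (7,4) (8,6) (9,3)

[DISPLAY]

                                           
                                           
                 ┏━━━━━━━━━━━━━━━━━━━━━━━┓ 
                 ┃ Minesweeper           ┃ 
                 ┠───────────────────────┨ 
               ┏━┃■■■■■■■■■■             ┃ 
               ┃ ┃■■■■■■■■■■             ┃ 
               ┠─┃■■■■■■■■■■             ┃ 
               ┃>┃■■■■■■■■■■             ┃ 
               ┃ ┃■■■■■■■■■■             ┃ 
               ┃ ┃■■■■■■■■■■             ┃ 
               ┃ ┃■■■■■■■■■■             ┃ 
               ┃ ┃■■■■■■■■■■             ┃ 
               ┃ ┃■■■■■■■■■■             ┃ 
               ┃ ┃■■■■■■■■■■             ┃ 
               ┃ ┃                       ┃ 


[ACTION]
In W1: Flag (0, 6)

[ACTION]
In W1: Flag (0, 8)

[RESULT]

                                           
                                           
                 ┏━━━━━━━━━━━━━━━━━━━━━━━┓ 
                 ┃ Minesweeper           ┃ 
                 ┠───────────────────────┨ 
               ┏━┃■■■■■■⚑■⚑■             ┃ 
               ┃ ┃■■■■■■■■■■             ┃ 
               ┠─┃■■■■■■■■■■             ┃ 
               ┃>┃■■■■■■■■■■             ┃ 
               ┃ ┃■■■■■■■■■■             ┃ 
               ┃ ┃■■■■■■■■■■             ┃ 
               ┃ ┃■■■■■■■■■■             ┃ 
               ┃ ┃■■■■■■■■■■             ┃ 
               ┃ ┃■■■■■■■■■■             ┃ 
               ┃ ┃■■■■■■■■■■             ┃ 
               ┃ ┃                       ┃ 


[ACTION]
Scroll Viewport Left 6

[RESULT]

                                           
                                           
                     ┏━━━━━━━━━━━━━━━━━━━━━
                     ┃ Minesweeper         
                     ┠─────────────────────
                   ┏━┃■■■■■■⚑■⚑■           
                   ┃ ┃■■■■■■■■■■           
                   ┠─┃■■■■■■■■■■           
                   ┃>┃■■■■■■■■■■           
                   ┃ ┃■■■■■■■■■■           
                   ┃ ┃■■■■■■■■■■           
                   ┃ ┃■■■■■■■■■■           
                   ┃ ┃■■■■■■■■■■           
                   ┃ ┃■■■■■■■■■■           
                   ┃ ┃■■■■■■■■■■           
                   ┃ ┃                     


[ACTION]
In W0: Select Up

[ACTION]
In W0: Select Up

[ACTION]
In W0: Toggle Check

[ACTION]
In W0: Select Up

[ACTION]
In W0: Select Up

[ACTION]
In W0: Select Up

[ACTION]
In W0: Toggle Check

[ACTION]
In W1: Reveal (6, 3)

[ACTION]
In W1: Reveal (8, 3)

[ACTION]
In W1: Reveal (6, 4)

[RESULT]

                                           
                                           
                     ┏━━━━━━━━━━━━━━━━━━━━━
                     ┃ Minesweeper         
                     ┠─────────────────────
                   ┏━┃■■■■■■⚑■⚑■           
                   ┃ ┃■■■■■■■■■■           
                   ┠─┃■■■■■■■■■■           
                   ┃>┃■■■■■■■■■■           
                   ┃ ┃■■■■■■■■■■           
                   ┃ ┃■■■■■■■■■■           
                   ┃ ┃■■■54■■■■■           
                   ┃ ┃■■■■■■■■■■           
                   ┃ ┃■■■4■■■■■■           
                   ┃ ┃■■■■■■■■■■           
                   ┃ ┃                     


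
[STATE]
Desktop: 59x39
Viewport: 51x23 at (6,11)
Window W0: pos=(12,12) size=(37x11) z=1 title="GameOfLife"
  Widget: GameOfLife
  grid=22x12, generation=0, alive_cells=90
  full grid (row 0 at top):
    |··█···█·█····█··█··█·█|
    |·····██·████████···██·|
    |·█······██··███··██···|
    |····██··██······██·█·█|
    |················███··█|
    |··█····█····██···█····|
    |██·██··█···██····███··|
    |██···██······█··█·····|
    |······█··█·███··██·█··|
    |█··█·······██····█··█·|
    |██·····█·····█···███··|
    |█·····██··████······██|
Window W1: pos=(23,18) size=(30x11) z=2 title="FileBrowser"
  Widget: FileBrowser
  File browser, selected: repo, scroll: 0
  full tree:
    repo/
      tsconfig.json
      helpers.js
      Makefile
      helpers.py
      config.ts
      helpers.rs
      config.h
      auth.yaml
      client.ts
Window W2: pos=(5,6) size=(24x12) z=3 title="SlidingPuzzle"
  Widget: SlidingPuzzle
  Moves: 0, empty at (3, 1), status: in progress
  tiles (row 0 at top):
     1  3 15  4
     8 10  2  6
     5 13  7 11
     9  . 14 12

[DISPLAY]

├────┼────┼────┼────┤ ┃                            
│  8 │ 10 │  2 │  6 │ ┃━━━━━━━━━━━━━━━━━━━┓        
├────┼────┼────┼────┤ ┃                   ┃        
│  5 │ 13 │  7 │ 11 │ ┃───────────────────┨        
├────┼────┼────┼────┤ ┃                   ┃        
│  9 │    │ 14 │ 12 │ ┃██·█·█             ┃        
━━━━━━━━━━━━━━━━━━━━━━┛███··█             ┃        
      ┃··█····█··┏━━━━━━━━━━━━━━━━━━━━━━━━━━━━┓    
      ┃██·██··█··┃ FileBrowser                ┃    
      ┃██···██···┠────────────────────────────┨    
      ┃······█··█┃> [-] repo/                 ┃    
      ┗━━━━━━━━━━┃    tsconfig.json           ┃    
                 ┃    helpers.js              ┃    
                 ┃    Makefile                ┃    
                 ┃    helpers.py              ┃    
                 ┃    config.ts               ┃    
                 ┃    helpers.rs              ┃    
                 ┗━━━━━━━━━━━━━━━━━━━━━━━━━━━━┛    
                                                   
                                                   
                                                   
                                                   
                                                   


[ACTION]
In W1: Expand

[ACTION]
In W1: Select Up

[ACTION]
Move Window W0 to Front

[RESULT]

├────┼────┼────┼────┤ ┃                            
│  8 │┏━━━━━━━━━━━━━━━━━━━━━━━━━━━━━━━━━━━┓        
├────┼┃ GameOfLife                        ┃        
│  5 │┠───────────────────────────────────┨        
├────┼┃Gen: 0                             ┃        
│  9 │┃····██··██······██·█·█             ┃        
━━━━━━┃················███··█             ┃        
      ┃··█····█····██···█····             ┃━━━┓    
      ┃██·██··█···██····███··             ┃   ┃    
      ┃██···██······█··█·····             ┃───┨    
      ┃······█··█·███··██·█··             ┃   ┃    
      ┗━━━━━━━━━━━━━━━━━━━━━━━━━━━━━━━━━━━┛   ┃    
                 ┃    helpers.js              ┃    
                 ┃    Makefile                ┃    
                 ┃    helpers.py              ┃    
                 ┃    config.ts               ┃    
                 ┃    helpers.rs              ┃    
                 ┗━━━━━━━━━━━━━━━━━━━━━━━━━━━━┛    
                                                   
                                                   
                                                   
                                                   
                                                   


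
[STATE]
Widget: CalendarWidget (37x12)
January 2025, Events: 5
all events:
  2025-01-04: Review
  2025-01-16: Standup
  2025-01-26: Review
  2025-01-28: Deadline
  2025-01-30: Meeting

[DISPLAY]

             January 2025            
Mo Tu We Th Fr Sa Su                 
       1  2  3  4*  5                
 6  7  8  9 10 11 12                 
13 14 15 16* 17 18 19                
20 21 22 23 24 25 26*                
27 28* 29 30* 31                     
                                     
                                     
                                     
                                     
                                     


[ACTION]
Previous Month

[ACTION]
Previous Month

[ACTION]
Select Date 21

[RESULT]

            November 2024            
Mo Tu We Th Fr Sa Su                 
             1  2  3                 
 4  5  6  7  8  9 10                 
11 12 13 14 15 16 17                 
18 19 20 [21] 22 23 24               
25 26 27 28 29 30                    
                                     
                                     
                                     
                                     
                                     


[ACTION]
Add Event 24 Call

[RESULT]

            November 2024            
Mo Tu We Th Fr Sa Su                 
             1  2  3                 
 4  5  6  7  8  9 10                 
11 12 13 14 15 16 17                 
18 19 20 [21] 22 23 24*              
25 26 27 28 29 30                    
                                     
                                     
                                     
                                     
                                     


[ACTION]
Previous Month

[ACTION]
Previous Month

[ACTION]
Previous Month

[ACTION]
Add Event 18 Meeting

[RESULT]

             August 2024             
Mo Tu We Th Fr Sa Su                 
          1  2  3  4                 
 5  6  7  8  9 10 11                 
12 13 14 15 16 17 18*                
19 20 21 22 23 24 25                 
26 27 28 29 30 31                    
                                     
                                     
                                     
                                     
                                     


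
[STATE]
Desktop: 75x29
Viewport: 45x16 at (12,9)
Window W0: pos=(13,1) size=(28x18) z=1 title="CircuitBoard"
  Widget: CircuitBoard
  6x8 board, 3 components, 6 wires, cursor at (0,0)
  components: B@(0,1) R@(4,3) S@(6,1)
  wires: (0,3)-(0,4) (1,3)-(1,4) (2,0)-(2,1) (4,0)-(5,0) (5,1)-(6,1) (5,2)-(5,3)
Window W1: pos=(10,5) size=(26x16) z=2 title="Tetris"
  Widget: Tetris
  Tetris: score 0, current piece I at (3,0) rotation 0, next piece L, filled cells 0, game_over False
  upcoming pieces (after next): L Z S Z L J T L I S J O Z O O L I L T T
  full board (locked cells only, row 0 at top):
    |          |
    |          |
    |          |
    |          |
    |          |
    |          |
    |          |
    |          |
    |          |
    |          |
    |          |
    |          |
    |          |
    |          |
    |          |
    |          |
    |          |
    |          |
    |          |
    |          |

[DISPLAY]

         │  ▒          ┃    ┃                
         │▒▒▒          ┃    ┃                
         │             ┃    ┃                
         │             ┃    ┃                
         │             ┃    ┃                
         │Score:       ┃    ┃                
         │0            ┃    ┃                
         │             ┃    ┃                
         │             ┃    ┃                
         │             ┃━━━━┛                
         │             ┃                     
━━━━━━━━━━━━━━━━━━━━━━━┛                     
                                             
                                             
                                             
                                             


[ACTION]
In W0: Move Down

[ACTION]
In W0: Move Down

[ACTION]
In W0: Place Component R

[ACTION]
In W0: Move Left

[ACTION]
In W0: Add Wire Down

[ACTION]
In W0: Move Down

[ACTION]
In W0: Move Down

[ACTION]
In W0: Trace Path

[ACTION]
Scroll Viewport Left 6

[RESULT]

    ┃          │  ▒          ┃    ┃          
    ┃          │▒▒▒          ┃    ┃          
    ┃          │             ┃    ┃          
    ┃          │             ┃    ┃          
    ┃          │             ┃    ┃          
    ┃          │Score:       ┃    ┃          
    ┃          │0            ┃    ┃          
    ┃          │             ┃    ┃          
    ┃          │             ┃    ┃          
    ┃          │             ┃━━━━┛          
    ┃          │             ┃               
    ┗━━━━━━━━━━━━━━━━━━━━━━━━┛               
                                             
                                             
                                             
                                             


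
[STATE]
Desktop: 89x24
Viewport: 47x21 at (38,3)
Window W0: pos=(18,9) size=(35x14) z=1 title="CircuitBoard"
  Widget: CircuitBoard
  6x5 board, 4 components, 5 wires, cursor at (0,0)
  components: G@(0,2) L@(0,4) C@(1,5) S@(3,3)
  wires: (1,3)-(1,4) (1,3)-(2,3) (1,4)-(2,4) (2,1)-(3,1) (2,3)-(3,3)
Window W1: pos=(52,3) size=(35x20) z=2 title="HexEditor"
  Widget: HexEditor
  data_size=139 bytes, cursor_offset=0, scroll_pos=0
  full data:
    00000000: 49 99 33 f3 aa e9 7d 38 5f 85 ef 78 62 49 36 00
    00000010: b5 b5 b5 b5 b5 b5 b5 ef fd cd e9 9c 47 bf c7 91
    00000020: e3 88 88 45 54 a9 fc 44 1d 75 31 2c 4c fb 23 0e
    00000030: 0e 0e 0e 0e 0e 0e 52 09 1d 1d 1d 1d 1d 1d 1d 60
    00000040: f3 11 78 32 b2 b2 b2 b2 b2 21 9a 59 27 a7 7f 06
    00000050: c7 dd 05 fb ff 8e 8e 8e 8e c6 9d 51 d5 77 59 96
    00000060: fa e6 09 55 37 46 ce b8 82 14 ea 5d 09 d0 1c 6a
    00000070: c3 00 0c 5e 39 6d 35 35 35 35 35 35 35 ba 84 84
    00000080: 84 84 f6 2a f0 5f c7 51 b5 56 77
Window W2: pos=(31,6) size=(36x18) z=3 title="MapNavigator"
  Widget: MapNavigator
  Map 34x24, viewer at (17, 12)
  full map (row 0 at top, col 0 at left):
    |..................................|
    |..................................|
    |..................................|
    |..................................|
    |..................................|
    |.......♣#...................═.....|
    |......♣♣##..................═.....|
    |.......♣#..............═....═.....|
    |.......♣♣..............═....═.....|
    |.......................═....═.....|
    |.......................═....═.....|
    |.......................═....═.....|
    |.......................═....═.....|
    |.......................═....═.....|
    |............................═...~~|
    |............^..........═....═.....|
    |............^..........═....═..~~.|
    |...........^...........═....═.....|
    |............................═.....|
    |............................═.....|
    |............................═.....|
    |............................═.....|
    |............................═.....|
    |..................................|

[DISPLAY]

              ┏━━━━━━━━━━━━━━━━━━━━━━━━━━━━━━━━
              ┃ HexEditor                      
              ┠────────────────────────────────
━━━━━━━━━━━━━━━━━━━━━━━━━━━━┓9 33 f3 aa e9 7d 3
vigator                     ┃5 b5 b5 b5 b5 b5 e
────────────────────────────┨8 88 45 54 a9 fc 4
.♣#...................═.....┃e 0e 0e 0e 0e 52 0
♣♣##..................═.....┃1 78 32 b2 b2 b2 b
.♣#..............═....═.....┃d 05 fb ff 8e 8e 8
.♣♣..............═....═.....┃6 09 55 37 46 ce b
.................═....═.....┃0 0c 5e 39 6d 35 3
.................═....═.....┃4 f6 2a f0 5f c7 5
.................═....═.....┃                  
...........@.....═....═.....┃                  
.................═....═.....┃                  
......................═...~~┃                  
......^..........═....═.....┃                  
......^..........═....═..~~.┃                  
.....^...........═....═.....┃                  
......................═.....┃━━━━━━━━━━━━━━━━━━
━━━━━━━━━━━━━━━━━━━━━━━━━━━━┛                  


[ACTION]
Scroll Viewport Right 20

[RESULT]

          ┏━━━━━━━━━━━━━━━━━━━━━━━━━━━━━━━━━┓  
          ┃ HexEditor                       ┃  
          ┠─────────────────────────────────┨  
━━━━━━━━━━━━━━━━━━━━━━━━┓9 33 f3 aa e9 7d 38┃  
tor                     ┃5 b5 b5 b5 b5 b5 ef┃  
────────────────────────┨8 88 45 54 a9 fc 44┃  
..................═.....┃e 0e 0e 0e 0e 52 09┃  
..................═.....┃1 78 32 b2 b2 b2 b2┃  
.............═....═.....┃d 05 fb ff 8e 8e 8e┃  
.............═....═.....┃6 09 55 37 46 ce b8┃  
.............═....═.....┃0 0c 5e 39 6d 35 35┃  
.............═....═.....┃4 f6 2a f0 5f c7 51┃  
.............═....═.....┃                   ┃  
.......@.....═....═.....┃                   ┃  
.............═....═.....┃                   ┃  
..................═...~~┃                   ┃  
..^..........═....═.....┃                   ┃  
..^..........═....═..~~.┃                   ┃  
.^...........═....═.....┃                   ┃  
..................═.....┃━━━━━━━━━━━━━━━━━━━┛  
━━━━━━━━━━━━━━━━━━━━━━━━┛                      


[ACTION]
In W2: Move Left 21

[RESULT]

          ┏━━━━━━━━━━━━━━━━━━━━━━━━━━━━━━━━━┓  
          ┃ HexEditor                       ┃  
          ┠─────────────────────────────────┨  
━━━━━━━━━━━━━━━━━━━━━━━━┓9 33 f3 aa e9 7d 38┃  
tor                     ┃5 b5 b5 b5 b5 b5 ef┃  
────────────────────────┨8 88 45 54 a9 fc 44┃  
       .......♣#........┃e 0e 0e 0e 0e 52 09┃  
       ......♣♣##.......┃1 78 32 b2 b2 b2 b2┃  
       .......♣#........┃d 05 fb ff 8e 8e 8e┃  
       .......♣♣........┃6 09 55 37 46 ce b8┃  
       .................┃0 0c 5e 39 6d 35 35┃  
       .................┃4 f6 2a f0 5f c7 51┃  
       .................┃                   ┃  
       @................┃                   ┃  
       .................┃                   ┃  
       .................┃                   ┃  
       ............^....┃                   ┃  
       ............^....┃                   ┃  
       ...........^.....┃                   ┃  
       .................┃━━━━━━━━━━━━━━━━━━━┛  
━━━━━━━━━━━━━━━━━━━━━━━━┛                      


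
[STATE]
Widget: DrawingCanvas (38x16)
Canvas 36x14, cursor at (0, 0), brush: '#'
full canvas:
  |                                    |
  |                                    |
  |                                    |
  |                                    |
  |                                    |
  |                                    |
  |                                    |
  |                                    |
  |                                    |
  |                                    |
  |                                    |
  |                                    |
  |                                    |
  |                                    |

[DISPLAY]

+                                     
                                      
                                      
                                      
                                      
                                      
                                      
                                      
                                      
                                      
                                      
                                      
                                      
                                      
                                      
                                      


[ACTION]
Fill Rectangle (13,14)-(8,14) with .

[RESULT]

+                                     
                                      
                                      
                                      
                                      
                                      
                                      
                                      
              .                       
              .                       
              .                       
              .                       
              .                       
              .                       
                                      
                                      


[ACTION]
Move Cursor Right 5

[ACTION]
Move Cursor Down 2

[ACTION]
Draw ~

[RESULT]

                                      
                                      
     ~                                
                                      
                                      
                                      
                                      
                                      
              .                       
              .                       
              .                       
              .                       
              .                       
              .                       
                                      
                                      


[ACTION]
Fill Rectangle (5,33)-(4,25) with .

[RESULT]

                                      
                                      
     ~                                
                                      
                         .........    
                         .........    
                                      
                                      
              .                       
              .                       
              .                       
              .                       
              .                       
              .                       
                                      
                                      


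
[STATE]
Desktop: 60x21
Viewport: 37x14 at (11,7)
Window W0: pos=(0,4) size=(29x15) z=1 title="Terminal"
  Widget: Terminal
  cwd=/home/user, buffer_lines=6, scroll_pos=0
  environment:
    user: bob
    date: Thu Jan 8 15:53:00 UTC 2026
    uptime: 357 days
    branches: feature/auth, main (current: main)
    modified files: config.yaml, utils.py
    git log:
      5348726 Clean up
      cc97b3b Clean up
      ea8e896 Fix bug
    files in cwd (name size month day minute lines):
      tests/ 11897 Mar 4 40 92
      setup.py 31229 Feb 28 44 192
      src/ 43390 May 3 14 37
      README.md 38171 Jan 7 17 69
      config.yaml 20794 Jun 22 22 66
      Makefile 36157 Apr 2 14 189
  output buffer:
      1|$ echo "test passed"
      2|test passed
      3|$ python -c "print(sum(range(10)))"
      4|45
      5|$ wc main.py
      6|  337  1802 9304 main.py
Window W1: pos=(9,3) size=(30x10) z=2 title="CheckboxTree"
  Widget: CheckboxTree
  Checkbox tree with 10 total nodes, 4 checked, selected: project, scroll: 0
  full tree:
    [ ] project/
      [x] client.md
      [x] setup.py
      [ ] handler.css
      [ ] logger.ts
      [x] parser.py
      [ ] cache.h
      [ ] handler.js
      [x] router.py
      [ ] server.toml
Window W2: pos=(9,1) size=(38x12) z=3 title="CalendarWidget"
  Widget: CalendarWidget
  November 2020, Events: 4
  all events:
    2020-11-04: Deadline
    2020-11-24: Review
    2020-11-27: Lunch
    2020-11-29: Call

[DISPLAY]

2  3  4*  5  6  7  8               ┃ 
9 10 11 12 13 14 15                ┃ 
6 17 18 19 20 21 22                ┃ 
3 24* 25 26 27* 28 29*             ┃ 
0                                  ┃ 
━━━━━━━━━━━━━━━━━━━━━━━━━━━━━━━━━━━┛ 
                 ┃                   
                 ┃                   
                 ┃                   
                 ┃                   
                 ┃                   
━━━━━━━━━━━━━━━━━┛                   
                                     
                                     


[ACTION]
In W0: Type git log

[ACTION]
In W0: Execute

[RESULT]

2  3  4*  5  6  7  8               ┃ 
9 10 11 12 13 14 15                ┃ 
6 17 18 19 20 21 22                ┃ 
3 24* 25 26 27* 28 29*             ┃ 
0                                  ┃ 
━━━━━━━━━━━━━━━━━━━━━━━━━━━━━━━━━━━┛ 
                 ┃                   
ean up           ┃                   
ean up           ┃                   
x bug            ┃                   
                 ┃                   
━━━━━━━━━━━━━━━━━┛                   
                                     
                                     


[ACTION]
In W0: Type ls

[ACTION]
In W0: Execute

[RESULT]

2  3  4*  5  6  7  8               ┃ 
9 10 11 12 13 14 15                ┃ 
6 17 18 19 20 21 22                ┃ 
3 24* 25 26 27* 28 29*             ┃ 
0                                  ┃ 
━━━━━━━━━━━━━━━━━━━━━━━━━━━━━━━━━━━┛ 
ean up           ┃                   
x bug            ┃                   
                 ┃                   
tup.py  src/  REA┃                   
                 ┃                   
━━━━━━━━━━━━━━━━━┛                   
                                     
                                     


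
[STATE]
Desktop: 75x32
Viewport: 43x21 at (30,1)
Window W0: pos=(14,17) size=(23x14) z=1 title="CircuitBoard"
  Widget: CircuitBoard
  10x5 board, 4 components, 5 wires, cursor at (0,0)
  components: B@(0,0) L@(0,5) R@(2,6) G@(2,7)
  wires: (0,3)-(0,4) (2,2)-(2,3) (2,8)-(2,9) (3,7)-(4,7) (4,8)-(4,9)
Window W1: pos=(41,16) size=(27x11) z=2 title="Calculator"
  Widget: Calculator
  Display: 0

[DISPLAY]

                                           
                                           
                                           
                                           
                                           
                                           
                                           
                                           
                                           
                                           
                                           
                                           
                                           
                                           
                                           
           ┏━━━━━━━━━━━━━━━━━━━━━━━━━┓     
━━━━━━┓    ┃ Calculator              ┃     
      ┃    ┠─────────────────────────┨     
──────┨    ┃                        0┃     
6 7 8 ┃    ┃┌───┬───┬───┬───┐        ┃     
 · ─ ·┃    ┃│ 7 │ 8 │ 9 │ ÷ │        ┃     


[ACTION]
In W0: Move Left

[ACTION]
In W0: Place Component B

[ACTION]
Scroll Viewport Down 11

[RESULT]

                                           
                                           
                                           
                                           
                                           
           ┏━━━━━━━━━━━━━━━━━━━━━━━━━┓     
━━━━━━┓    ┃ Calculator              ┃     
      ┃    ┠─────────────────────────┨     
──────┨    ┃                        0┃     
6 7 8 ┃    ┃┌───┬───┬───┬───┐        ┃     
 · ─ ·┃    ┃│ 7 │ 8 │ 9 │ ÷ │        ┃     
      ┃    ┃├───┼───┼───┼───┤        ┃     
      ┃    ┃│ 4 │ 5 │ 6 │ × │        ┃     
      ┃    ┃├───┼───┼───┼───┤        ┃     
 ·    ┃    ┃│ 1 │ 2 │ 3 │ - │        ┃     
      ┃    ┗━━━━━━━━━━━━━━━━━━━━━━━━━┛     
      ┃                                    
      ┃                                    
      ┃                                    
━━━━━━┛                                    
                                           


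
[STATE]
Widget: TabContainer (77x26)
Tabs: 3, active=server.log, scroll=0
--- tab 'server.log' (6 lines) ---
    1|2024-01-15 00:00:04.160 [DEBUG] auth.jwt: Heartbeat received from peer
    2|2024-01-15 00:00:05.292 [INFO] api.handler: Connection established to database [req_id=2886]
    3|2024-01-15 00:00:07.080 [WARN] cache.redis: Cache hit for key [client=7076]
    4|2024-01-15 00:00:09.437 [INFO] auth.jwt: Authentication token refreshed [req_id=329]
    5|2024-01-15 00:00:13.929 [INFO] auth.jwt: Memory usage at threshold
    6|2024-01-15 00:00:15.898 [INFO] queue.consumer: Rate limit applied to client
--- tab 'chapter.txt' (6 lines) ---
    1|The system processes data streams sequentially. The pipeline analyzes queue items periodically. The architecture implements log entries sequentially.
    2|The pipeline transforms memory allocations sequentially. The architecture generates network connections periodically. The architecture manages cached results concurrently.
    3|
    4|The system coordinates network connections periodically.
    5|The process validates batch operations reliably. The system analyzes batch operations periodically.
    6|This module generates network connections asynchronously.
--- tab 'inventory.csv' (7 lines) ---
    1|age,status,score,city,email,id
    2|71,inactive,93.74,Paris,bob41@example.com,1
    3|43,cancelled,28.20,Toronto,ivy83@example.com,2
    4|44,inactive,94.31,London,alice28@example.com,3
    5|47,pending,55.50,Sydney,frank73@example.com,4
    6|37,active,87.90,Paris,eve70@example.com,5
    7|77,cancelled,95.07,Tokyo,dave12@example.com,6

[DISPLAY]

[server.log]│ chapter.txt │ inventory.csv                                    
─────────────────────────────────────────────────────────────────────────────
2024-01-15 00:00:04.160 [DEBUG] auth.jwt: Heartbeat received from peer       
2024-01-15 00:00:05.292 [INFO] api.handler: Connection established to databas
2024-01-15 00:00:07.080 [WARN] cache.redis: Cache hit for key [client=7076]  
2024-01-15 00:00:09.437 [INFO] auth.jwt: Authentication token refreshed [req_
2024-01-15 00:00:13.929 [INFO] auth.jwt: Memory usage at threshold           
2024-01-15 00:00:15.898 [INFO] queue.consumer: Rate limit applied to client  
                                                                             
                                                                             
                                                                             
                                                                             
                                                                             
                                                                             
                                                                             
                                                                             
                                                                             
                                                                             
                                                                             
                                                                             
                                                                             
                                                                             
                                                                             
                                                                             
                                                                             
                                                                             


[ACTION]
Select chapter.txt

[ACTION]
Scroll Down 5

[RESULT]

 server.log │[chapter.txt]│ inventory.csv                                    
─────────────────────────────────────────────────────────────────────────────
This module generates network connections asynchronously.                    
                                                                             
                                                                             
                                                                             
                                                                             
                                                                             
                                                                             
                                                                             
                                                                             
                                                                             
                                                                             
                                                                             
                                                                             
                                                                             
                                                                             
                                                                             
                                                                             
                                                                             
                                                                             
                                                                             
                                                                             
                                                                             
                                                                             
                                                                             


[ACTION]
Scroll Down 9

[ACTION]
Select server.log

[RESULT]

[server.log]│ chapter.txt │ inventory.csv                                    
─────────────────────────────────────────────────────────────────────────────
2024-01-15 00:00:04.160 [DEBUG] auth.jwt: Heartbeat received from peer       
2024-01-15 00:00:05.292 [INFO] api.handler: Connection established to databas
2024-01-15 00:00:07.080 [WARN] cache.redis: Cache hit for key [client=7076]  
2024-01-15 00:00:09.437 [INFO] auth.jwt: Authentication token refreshed [req_
2024-01-15 00:00:13.929 [INFO] auth.jwt: Memory usage at threshold           
2024-01-15 00:00:15.898 [INFO] queue.consumer: Rate limit applied to client  
                                                                             
                                                                             
                                                                             
                                                                             
                                                                             
                                                                             
                                                                             
                                                                             
                                                                             
                                                                             
                                                                             
                                                                             
                                                                             
                                                                             
                                                                             
                                                                             
                                                                             
                                                                             


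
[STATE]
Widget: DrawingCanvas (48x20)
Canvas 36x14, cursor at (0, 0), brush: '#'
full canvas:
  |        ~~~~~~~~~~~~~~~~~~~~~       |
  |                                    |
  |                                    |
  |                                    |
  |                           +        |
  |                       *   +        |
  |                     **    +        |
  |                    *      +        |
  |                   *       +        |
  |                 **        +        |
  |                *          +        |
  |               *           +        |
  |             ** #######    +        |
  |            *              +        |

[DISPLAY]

+       ~~~~~~~~~~~~~~~~~~~~~                   
                                                
                                                
                                                
                           +                    
                       *   +                    
                     **    +                    
                    *      +                    
                   *       +                    
                 **        +                    
                *          +                    
               *           +                    
             ** #######    +                    
            *              +                    
                                                
                                                
                                                
                                                
                                                
                                                


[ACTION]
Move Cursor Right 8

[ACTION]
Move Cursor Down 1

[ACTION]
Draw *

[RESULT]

        ~~~~~~~~~~~~~~~~~~~~~                   
        *                                       
                                                
                                                
                           +                    
                       *   +                    
                     **    +                    
                    *      +                    
                   *       +                    
                 **        +                    
                *          +                    
               *           +                    
             ** #######    +                    
            *              +                    
                                                
                                                
                                                
                                                
                                                
                                                


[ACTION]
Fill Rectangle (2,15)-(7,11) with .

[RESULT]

        ~~~~~~~~~~~~~~~~~~~~~                   
        *                                       
           .....                                
           .....                                
           .....           +                    
           .....       *   +                    
           .....     **    +                    
           .....    *      +                    
                   *       +                    
                 **        +                    
                *          +                    
               *           +                    
             ** #######    +                    
            *              +                    
                                                
                                                
                                                
                                                
                                                
                                                


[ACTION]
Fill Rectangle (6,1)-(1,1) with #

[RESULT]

        ~~~~~~~~~~~~~~~~~~~~~                   
 #      *                                       
 #         .....                                
 #         .....                                
 #         .....           +                    
 #         .....       *   +                    
 #         .....     **    +                    
           .....    *      +                    
                   *       +                    
                 **        +                    
                *          +                    
               *           +                    
             ** #######    +                    
            *              +                    
                                                
                                                
                                                
                                                
                                                
                                                
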